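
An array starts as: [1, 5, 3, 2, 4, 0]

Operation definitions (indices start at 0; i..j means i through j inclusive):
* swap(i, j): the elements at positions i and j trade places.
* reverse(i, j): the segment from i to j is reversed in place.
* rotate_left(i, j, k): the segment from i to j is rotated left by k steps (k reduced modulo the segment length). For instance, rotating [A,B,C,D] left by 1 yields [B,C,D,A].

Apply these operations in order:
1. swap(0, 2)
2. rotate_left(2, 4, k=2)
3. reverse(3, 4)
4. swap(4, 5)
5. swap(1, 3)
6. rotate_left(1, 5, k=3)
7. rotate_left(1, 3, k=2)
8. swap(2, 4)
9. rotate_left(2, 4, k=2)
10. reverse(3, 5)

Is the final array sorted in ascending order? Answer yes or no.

After 1 (swap(0, 2)): [3, 5, 1, 2, 4, 0]
After 2 (rotate_left(2, 4, k=2)): [3, 5, 4, 1, 2, 0]
After 3 (reverse(3, 4)): [3, 5, 4, 2, 1, 0]
After 4 (swap(4, 5)): [3, 5, 4, 2, 0, 1]
After 5 (swap(1, 3)): [3, 2, 4, 5, 0, 1]
After 6 (rotate_left(1, 5, k=3)): [3, 0, 1, 2, 4, 5]
After 7 (rotate_left(1, 3, k=2)): [3, 2, 0, 1, 4, 5]
After 8 (swap(2, 4)): [3, 2, 4, 1, 0, 5]
After 9 (rotate_left(2, 4, k=2)): [3, 2, 0, 4, 1, 5]
After 10 (reverse(3, 5)): [3, 2, 0, 5, 1, 4]

Answer: no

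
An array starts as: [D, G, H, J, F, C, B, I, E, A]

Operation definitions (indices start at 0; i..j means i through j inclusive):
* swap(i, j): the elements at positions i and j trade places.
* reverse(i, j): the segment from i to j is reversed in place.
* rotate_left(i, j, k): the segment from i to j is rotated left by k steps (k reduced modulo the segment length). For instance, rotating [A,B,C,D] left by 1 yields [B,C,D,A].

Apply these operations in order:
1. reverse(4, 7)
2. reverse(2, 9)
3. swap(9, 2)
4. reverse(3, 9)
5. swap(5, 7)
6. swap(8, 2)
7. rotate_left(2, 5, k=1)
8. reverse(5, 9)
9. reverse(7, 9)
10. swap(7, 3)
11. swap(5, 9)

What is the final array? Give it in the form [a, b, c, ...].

Answer: [D, G, A, F, C, I, H, J, B, E]

Derivation:
After 1 (reverse(4, 7)): [D, G, H, J, I, B, C, F, E, A]
After 2 (reverse(2, 9)): [D, G, A, E, F, C, B, I, J, H]
After 3 (swap(9, 2)): [D, G, H, E, F, C, B, I, J, A]
After 4 (reverse(3, 9)): [D, G, H, A, J, I, B, C, F, E]
After 5 (swap(5, 7)): [D, G, H, A, J, C, B, I, F, E]
After 6 (swap(8, 2)): [D, G, F, A, J, C, B, I, H, E]
After 7 (rotate_left(2, 5, k=1)): [D, G, A, J, C, F, B, I, H, E]
After 8 (reverse(5, 9)): [D, G, A, J, C, E, H, I, B, F]
After 9 (reverse(7, 9)): [D, G, A, J, C, E, H, F, B, I]
After 10 (swap(7, 3)): [D, G, A, F, C, E, H, J, B, I]
After 11 (swap(5, 9)): [D, G, A, F, C, I, H, J, B, E]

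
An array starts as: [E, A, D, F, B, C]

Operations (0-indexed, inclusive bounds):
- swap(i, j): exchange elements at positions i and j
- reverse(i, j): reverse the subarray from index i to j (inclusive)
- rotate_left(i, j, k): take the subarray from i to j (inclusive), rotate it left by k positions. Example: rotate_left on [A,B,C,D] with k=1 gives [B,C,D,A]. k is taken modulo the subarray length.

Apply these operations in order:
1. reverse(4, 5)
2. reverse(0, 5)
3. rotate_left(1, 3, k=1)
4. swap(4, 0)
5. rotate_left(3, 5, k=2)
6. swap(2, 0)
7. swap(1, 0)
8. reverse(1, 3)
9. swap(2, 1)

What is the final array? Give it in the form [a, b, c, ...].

After 1 (reverse(4, 5)): [E, A, D, F, C, B]
After 2 (reverse(0, 5)): [B, C, F, D, A, E]
After 3 (rotate_left(1, 3, k=1)): [B, F, D, C, A, E]
After 4 (swap(4, 0)): [A, F, D, C, B, E]
After 5 (rotate_left(3, 5, k=2)): [A, F, D, E, C, B]
After 6 (swap(2, 0)): [D, F, A, E, C, B]
After 7 (swap(1, 0)): [F, D, A, E, C, B]
After 8 (reverse(1, 3)): [F, E, A, D, C, B]
After 9 (swap(2, 1)): [F, A, E, D, C, B]

Answer: [F, A, E, D, C, B]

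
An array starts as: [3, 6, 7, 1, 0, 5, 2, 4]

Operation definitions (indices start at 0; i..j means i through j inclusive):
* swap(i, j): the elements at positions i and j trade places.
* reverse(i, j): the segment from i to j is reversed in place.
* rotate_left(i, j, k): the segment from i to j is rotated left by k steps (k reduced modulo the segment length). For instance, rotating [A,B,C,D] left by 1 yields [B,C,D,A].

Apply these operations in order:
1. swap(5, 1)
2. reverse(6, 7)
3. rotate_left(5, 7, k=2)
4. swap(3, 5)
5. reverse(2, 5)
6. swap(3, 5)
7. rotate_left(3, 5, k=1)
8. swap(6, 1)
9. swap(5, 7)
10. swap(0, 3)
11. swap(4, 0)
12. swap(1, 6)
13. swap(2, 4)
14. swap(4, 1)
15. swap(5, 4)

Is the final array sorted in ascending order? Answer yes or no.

Answer: yes

Derivation:
After 1 (swap(5, 1)): [3, 5, 7, 1, 0, 6, 2, 4]
After 2 (reverse(6, 7)): [3, 5, 7, 1, 0, 6, 4, 2]
After 3 (rotate_left(5, 7, k=2)): [3, 5, 7, 1, 0, 2, 6, 4]
After 4 (swap(3, 5)): [3, 5, 7, 2, 0, 1, 6, 4]
After 5 (reverse(2, 5)): [3, 5, 1, 0, 2, 7, 6, 4]
After 6 (swap(3, 5)): [3, 5, 1, 7, 2, 0, 6, 4]
After 7 (rotate_left(3, 5, k=1)): [3, 5, 1, 2, 0, 7, 6, 4]
After 8 (swap(6, 1)): [3, 6, 1, 2, 0, 7, 5, 4]
After 9 (swap(5, 7)): [3, 6, 1, 2, 0, 4, 5, 7]
After 10 (swap(0, 3)): [2, 6, 1, 3, 0, 4, 5, 7]
After 11 (swap(4, 0)): [0, 6, 1, 3, 2, 4, 5, 7]
After 12 (swap(1, 6)): [0, 5, 1, 3, 2, 4, 6, 7]
After 13 (swap(2, 4)): [0, 5, 2, 3, 1, 4, 6, 7]
After 14 (swap(4, 1)): [0, 1, 2, 3, 5, 4, 6, 7]
After 15 (swap(5, 4)): [0, 1, 2, 3, 4, 5, 6, 7]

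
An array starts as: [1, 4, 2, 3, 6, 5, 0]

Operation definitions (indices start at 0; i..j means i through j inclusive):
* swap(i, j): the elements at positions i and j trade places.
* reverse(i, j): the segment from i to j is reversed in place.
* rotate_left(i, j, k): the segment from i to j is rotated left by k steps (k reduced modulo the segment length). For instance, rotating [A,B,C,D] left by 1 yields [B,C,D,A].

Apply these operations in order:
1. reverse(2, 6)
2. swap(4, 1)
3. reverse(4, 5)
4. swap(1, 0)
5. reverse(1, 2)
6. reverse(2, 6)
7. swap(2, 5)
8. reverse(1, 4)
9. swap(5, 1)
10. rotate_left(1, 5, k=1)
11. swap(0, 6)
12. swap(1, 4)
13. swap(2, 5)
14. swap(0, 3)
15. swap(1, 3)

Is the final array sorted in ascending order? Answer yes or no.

Answer: yes

Derivation:
After 1 (reverse(2, 6)): [1, 4, 0, 5, 6, 3, 2]
After 2 (swap(4, 1)): [1, 6, 0, 5, 4, 3, 2]
After 3 (reverse(4, 5)): [1, 6, 0, 5, 3, 4, 2]
After 4 (swap(1, 0)): [6, 1, 0, 5, 3, 4, 2]
After 5 (reverse(1, 2)): [6, 0, 1, 5, 3, 4, 2]
After 6 (reverse(2, 6)): [6, 0, 2, 4, 3, 5, 1]
After 7 (swap(2, 5)): [6, 0, 5, 4, 3, 2, 1]
After 8 (reverse(1, 4)): [6, 3, 4, 5, 0, 2, 1]
After 9 (swap(5, 1)): [6, 2, 4, 5, 0, 3, 1]
After 10 (rotate_left(1, 5, k=1)): [6, 4, 5, 0, 3, 2, 1]
After 11 (swap(0, 6)): [1, 4, 5, 0, 3, 2, 6]
After 12 (swap(1, 4)): [1, 3, 5, 0, 4, 2, 6]
After 13 (swap(2, 5)): [1, 3, 2, 0, 4, 5, 6]
After 14 (swap(0, 3)): [0, 3, 2, 1, 4, 5, 6]
After 15 (swap(1, 3)): [0, 1, 2, 3, 4, 5, 6]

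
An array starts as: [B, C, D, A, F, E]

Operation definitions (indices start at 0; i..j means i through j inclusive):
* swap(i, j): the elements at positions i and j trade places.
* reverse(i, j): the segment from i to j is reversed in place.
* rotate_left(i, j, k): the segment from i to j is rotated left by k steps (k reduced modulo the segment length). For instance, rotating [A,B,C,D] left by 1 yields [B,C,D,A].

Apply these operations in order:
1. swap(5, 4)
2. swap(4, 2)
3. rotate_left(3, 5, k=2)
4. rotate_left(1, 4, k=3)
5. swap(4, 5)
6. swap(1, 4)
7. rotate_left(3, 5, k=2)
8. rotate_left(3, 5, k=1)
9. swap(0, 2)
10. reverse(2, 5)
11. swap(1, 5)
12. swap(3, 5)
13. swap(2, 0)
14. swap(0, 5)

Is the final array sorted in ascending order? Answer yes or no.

Answer: yes

Derivation:
After 1 (swap(5, 4)): [B, C, D, A, E, F]
After 2 (swap(4, 2)): [B, C, E, A, D, F]
After 3 (rotate_left(3, 5, k=2)): [B, C, E, F, A, D]
After 4 (rotate_left(1, 4, k=3)): [B, A, C, E, F, D]
After 5 (swap(4, 5)): [B, A, C, E, D, F]
After 6 (swap(1, 4)): [B, D, C, E, A, F]
After 7 (rotate_left(3, 5, k=2)): [B, D, C, F, E, A]
After 8 (rotate_left(3, 5, k=1)): [B, D, C, E, A, F]
After 9 (swap(0, 2)): [C, D, B, E, A, F]
After 10 (reverse(2, 5)): [C, D, F, A, E, B]
After 11 (swap(1, 5)): [C, B, F, A, E, D]
After 12 (swap(3, 5)): [C, B, F, D, E, A]
After 13 (swap(2, 0)): [F, B, C, D, E, A]
After 14 (swap(0, 5)): [A, B, C, D, E, F]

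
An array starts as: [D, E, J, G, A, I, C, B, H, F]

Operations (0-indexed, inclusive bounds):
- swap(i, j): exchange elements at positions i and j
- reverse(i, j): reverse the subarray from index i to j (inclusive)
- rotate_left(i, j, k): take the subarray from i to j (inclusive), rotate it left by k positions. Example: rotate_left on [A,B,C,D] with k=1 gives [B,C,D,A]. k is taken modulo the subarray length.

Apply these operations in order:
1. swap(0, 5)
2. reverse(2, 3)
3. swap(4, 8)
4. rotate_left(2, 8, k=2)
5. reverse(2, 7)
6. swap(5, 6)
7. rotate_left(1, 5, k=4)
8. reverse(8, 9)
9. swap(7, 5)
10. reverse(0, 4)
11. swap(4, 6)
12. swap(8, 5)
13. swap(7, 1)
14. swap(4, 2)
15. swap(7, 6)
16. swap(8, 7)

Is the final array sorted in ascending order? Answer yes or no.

Answer: yes

Derivation:
After 1 (swap(0, 5)): [I, E, J, G, A, D, C, B, H, F]
After 2 (reverse(2, 3)): [I, E, G, J, A, D, C, B, H, F]
After 3 (swap(4, 8)): [I, E, G, J, H, D, C, B, A, F]
After 4 (rotate_left(2, 8, k=2)): [I, E, H, D, C, B, A, G, J, F]
After 5 (reverse(2, 7)): [I, E, G, A, B, C, D, H, J, F]
After 6 (swap(5, 6)): [I, E, G, A, B, D, C, H, J, F]
After 7 (rotate_left(1, 5, k=4)): [I, D, E, G, A, B, C, H, J, F]
After 8 (reverse(8, 9)): [I, D, E, G, A, B, C, H, F, J]
After 9 (swap(7, 5)): [I, D, E, G, A, H, C, B, F, J]
After 10 (reverse(0, 4)): [A, G, E, D, I, H, C, B, F, J]
After 11 (swap(4, 6)): [A, G, E, D, C, H, I, B, F, J]
After 12 (swap(8, 5)): [A, G, E, D, C, F, I, B, H, J]
After 13 (swap(7, 1)): [A, B, E, D, C, F, I, G, H, J]
After 14 (swap(4, 2)): [A, B, C, D, E, F, I, G, H, J]
After 15 (swap(7, 6)): [A, B, C, D, E, F, G, I, H, J]
After 16 (swap(8, 7)): [A, B, C, D, E, F, G, H, I, J]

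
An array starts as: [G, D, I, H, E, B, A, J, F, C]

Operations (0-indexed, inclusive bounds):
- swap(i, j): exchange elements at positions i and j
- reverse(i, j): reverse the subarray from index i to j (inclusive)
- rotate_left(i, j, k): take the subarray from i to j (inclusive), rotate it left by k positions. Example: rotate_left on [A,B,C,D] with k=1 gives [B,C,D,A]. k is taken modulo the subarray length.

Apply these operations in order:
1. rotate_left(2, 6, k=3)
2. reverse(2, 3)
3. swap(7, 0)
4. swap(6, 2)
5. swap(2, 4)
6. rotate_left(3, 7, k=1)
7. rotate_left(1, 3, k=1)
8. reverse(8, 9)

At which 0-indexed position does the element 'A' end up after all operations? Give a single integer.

After 1 (rotate_left(2, 6, k=3)): [G, D, B, A, I, H, E, J, F, C]
After 2 (reverse(2, 3)): [G, D, A, B, I, H, E, J, F, C]
After 3 (swap(7, 0)): [J, D, A, B, I, H, E, G, F, C]
After 4 (swap(6, 2)): [J, D, E, B, I, H, A, G, F, C]
After 5 (swap(2, 4)): [J, D, I, B, E, H, A, G, F, C]
After 6 (rotate_left(3, 7, k=1)): [J, D, I, E, H, A, G, B, F, C]
After 7 (rotate_left(1, 3, k=1)): [J, I, E, D, H, A, G, B, F, C]
After 8 (reverse(8, 9)): [J, I, E, D, H, A, G, B, C, F]

Answer: 5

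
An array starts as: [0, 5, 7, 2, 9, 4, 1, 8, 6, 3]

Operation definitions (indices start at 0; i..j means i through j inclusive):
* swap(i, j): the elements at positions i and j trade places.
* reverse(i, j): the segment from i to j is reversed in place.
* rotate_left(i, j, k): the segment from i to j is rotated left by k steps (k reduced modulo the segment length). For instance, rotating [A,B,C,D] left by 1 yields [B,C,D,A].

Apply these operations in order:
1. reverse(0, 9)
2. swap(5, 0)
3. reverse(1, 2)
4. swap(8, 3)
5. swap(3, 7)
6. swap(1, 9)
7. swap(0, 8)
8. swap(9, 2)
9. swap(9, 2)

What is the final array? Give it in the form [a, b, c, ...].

Answer: [1, 0, 6, 7, 4, 3, 2, 5, 9, 8]

Derivation:
After 1 (reverse(0, 9)): [3, 6, 8, 1, 4, 9, 2, 7, 5, 0]
After 2 (swap(5, 0)): [9, 6, 8, 1, 4, 3, 2, 7, 5, 0]
After 3 (reverse(1, 2)): [9, 8, 6, 1, 4, 3, 2, 7, 5, 0]
After 4 (swap(8, 3)): [9, 8, 6, 5, 4, 3, 2, 7, 1, 0]
After 5 (swap(3, 7)): [9, 8, 6, 7, 4, 3, 2, 5, 1, 0]
After 6 (swap(1, 9)): [9, 0, 6, 7, 4, 3, 2, 5, 1, 8]
After 7 (swap(0, 8)): [1, 0, 6, 7, 4, 3, 2, 5, 9, 8]
After 8 (swap(9, 2)): [1, 0, 8, 7, 4, 3, 2, 5, 9, 6]
After 9 (swap(9, 2)): [1, 0, 6, 7, 4, 3, 2, 5, 9, 8]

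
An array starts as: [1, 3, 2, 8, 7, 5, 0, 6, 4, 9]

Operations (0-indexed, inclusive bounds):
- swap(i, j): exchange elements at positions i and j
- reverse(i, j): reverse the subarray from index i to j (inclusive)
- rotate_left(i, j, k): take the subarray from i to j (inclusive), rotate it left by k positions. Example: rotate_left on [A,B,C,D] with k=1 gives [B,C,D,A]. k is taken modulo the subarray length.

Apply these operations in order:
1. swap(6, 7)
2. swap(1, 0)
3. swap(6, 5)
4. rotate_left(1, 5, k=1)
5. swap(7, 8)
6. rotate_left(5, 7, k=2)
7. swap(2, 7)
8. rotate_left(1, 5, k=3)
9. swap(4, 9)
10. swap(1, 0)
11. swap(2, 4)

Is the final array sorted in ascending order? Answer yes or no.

Answer: no

Derivation:
After 1 (swap(6, 7)): [1, 3, 2, 8, 7, 5, 6, 0, 4, 9]
After 2 (swap(1, 0)): [3, 1, 2, 8, 7, 5, 6, 0, 4, 9]
After 3 (swap(6, 5)): [3, 1, 2, 8, 7, 6, 5, 0, 4, 9]
After 4 (rotate_left(1, 5, k=1)): [3, 2, 8, 7, 6, 1, 5, 0, 4, 9]
After 5 (swap(7, 8)): [3, 2, 8, 7, 6, 1, 5, 4, 0, 9]
After 6 (rotate_left(5, 7, k=2)): [3, 2, 8, 7, 6, 4, 1, 5, 0, 9]
After 7 (swap(2, 7)): [3, 2, 5, 7, 6, 4, 1, 8, 0, 9]
After 8 (rotate_left(1, 5, k=3)): [3, 6, 4, 2, 5, 7, 1, 8, 0, 9]
After 9 (swap(4, 9)): [3, 6, 4, 2, 9, 7, 1, 8, 0, 5]
After 10 (swap(1, 0)): [6, 3, 4, 2, 9, 7, 1, 8, 0, 5]
After 11 (swap(2, 4)): [6, 3, 9, 2, 4, 7, 1, 8, 0, 5]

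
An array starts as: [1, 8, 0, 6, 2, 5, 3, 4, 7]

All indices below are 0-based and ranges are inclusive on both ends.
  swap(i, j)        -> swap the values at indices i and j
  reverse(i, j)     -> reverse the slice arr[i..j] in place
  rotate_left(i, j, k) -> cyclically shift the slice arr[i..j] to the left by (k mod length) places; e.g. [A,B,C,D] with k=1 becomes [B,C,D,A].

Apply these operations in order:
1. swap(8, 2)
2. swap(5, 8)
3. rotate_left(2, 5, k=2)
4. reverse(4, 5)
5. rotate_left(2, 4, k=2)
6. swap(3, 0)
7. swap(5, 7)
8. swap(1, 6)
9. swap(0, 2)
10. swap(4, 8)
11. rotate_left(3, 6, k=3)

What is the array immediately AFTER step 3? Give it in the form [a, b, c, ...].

After 1 (swap(8, 2)): [1, 8, 7, 6, 2, 5, 3, 4, 0]
After 2 (swap(5, 8)): [1, 8, 7, 6, 2, 0, 3, 4, 5]
After 3 (rotate_left(2, 5, k=2)): [1, 8, 2, 0, 7, 6, 3, 4, 5]

Answer: [1, 8, 2, 0, 7, 6, 3, 4, 5]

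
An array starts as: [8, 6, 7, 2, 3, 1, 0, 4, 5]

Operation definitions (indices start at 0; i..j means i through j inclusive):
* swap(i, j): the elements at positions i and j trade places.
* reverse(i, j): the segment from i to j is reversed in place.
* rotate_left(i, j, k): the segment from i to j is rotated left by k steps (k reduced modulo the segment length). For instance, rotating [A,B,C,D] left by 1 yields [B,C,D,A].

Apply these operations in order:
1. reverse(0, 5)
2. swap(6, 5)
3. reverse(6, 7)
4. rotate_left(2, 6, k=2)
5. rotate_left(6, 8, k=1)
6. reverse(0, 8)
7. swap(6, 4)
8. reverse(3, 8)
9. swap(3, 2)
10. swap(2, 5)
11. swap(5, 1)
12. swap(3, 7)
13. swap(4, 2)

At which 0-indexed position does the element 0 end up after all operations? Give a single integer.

After 1 (reverse(0, 5)): [1, 3, 2, 7, 6, 8, 0, 4, 5]
After 2 (swap(6, 5)): [1, 3, 2, 7, 6, 0, 8, 4, 5]
After 3 (reverse(6, 7)): [1, 3, 2, 7, 6, 0, 4, 8, 5]
After 4 (rotate_left(2, 6, k=2)): [1, 3, 6, 0, 4, 2, 7, 8, 5]
After 5 (rotate_left(6, 8, k=1)): [1, 3, 6, 0, 4, 2, 8, 5, 7]
After 6 (reverse(0, 8)): [7, 5, 8, 2, 4, 0, 6, 3, 1]
After 7 (swap(6, 4)): [7, 5, 8, 2, 6, 0, 4, 3, 1]
After 8 (reverse(3, 8)): [7, 5, 8, 1, 3, 4, 0, 6, 2]
After 9 (swap(3, 2)): [7, 5, 1, 8, 3, 4, 0, 6, 2]
After 10 (swap(2, 5)): [7, 5, 4, 8, 3, 1, 0, 6, 2]
After 11 (swap(5, 1)): [7, 1, 4, 8, 3, 5, 0, 6, 2]
After 12 (swap(3, 7)): [7, 1, 4, 6, 3, 5, 0, 8, 2]
After 13 (swap(4, 2)): [7, 1, 3, 6, 4, 5, 0, 8, 2]

Answer: 6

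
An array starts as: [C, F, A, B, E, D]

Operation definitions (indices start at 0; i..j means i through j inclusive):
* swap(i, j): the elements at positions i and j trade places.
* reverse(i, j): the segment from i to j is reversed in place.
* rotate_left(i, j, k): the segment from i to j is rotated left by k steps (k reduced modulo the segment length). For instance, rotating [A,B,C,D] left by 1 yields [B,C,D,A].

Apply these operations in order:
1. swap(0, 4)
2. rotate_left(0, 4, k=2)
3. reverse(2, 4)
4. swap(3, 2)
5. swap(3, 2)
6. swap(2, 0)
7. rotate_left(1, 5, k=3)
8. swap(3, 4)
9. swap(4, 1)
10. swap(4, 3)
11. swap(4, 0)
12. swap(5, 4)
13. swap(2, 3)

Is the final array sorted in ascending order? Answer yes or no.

After 1 (swap(0, 4)): [E, F, A, B, C, D]
After 2 (rotate_left(0, 4, k=2)): [A, B, C, E, F, D]
After 3 (reverse(2, 4)): [A, B, F, E, C, D]
After 4 (swap(3, 2)): [A, B, E, F, C, D]
After 5 (swap(3, 2)): [A, B, F, E, C, D]
After 6 (swap(2, 0)): [F, B, A, E, C, D]
After 7 (rotate_left(1, 5, k=3)): [F, C, D, B, A, E]
After 8 (swap(3, 4)): [F, C, D, A, B, E]
After 9 (swap(4, 1)): [F, B, D, A, C, E]
After 10 (swap(4, 3)): [F, B, D, C, A, E]
After 11 (swap(4, 0)): [A, B, D, C, F, E]
After 12 (swap(5, 4)): [A, B, D, C, E, F]
After 13 (swap(2, 3)): [A, B, C, D, E, F]

Answer: yes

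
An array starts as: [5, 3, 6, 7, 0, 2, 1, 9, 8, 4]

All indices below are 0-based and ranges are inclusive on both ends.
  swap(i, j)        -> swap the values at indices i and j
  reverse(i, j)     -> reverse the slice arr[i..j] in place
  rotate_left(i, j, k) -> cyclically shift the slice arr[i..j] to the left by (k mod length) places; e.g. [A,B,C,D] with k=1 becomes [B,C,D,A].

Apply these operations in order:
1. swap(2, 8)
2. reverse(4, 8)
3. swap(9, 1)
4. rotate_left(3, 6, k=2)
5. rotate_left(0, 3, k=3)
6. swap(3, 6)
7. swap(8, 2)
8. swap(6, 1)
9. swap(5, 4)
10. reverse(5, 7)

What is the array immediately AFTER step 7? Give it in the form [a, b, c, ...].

Answer: [9, 5, 0, 6, 1, 7, 8, 2, 4, 3]

Derivation:
After 1 (swap(2, 8)): [5, 3, 8, 7, 0, 2, 1, 9, 6, 4]
After 2 (reverse(4, 8)): [5, 3, 8, 7, 6, 9, 1, 2, 0, 4]
After 3 (swap(9, 1)): [5, 4, 8, 7, 6, 9, 1, 2, 0, 3]
After 4 (rotate_left(3, 6, k=2)): [5, 4, 8, 9, 1, 7, 6, 2, 0, 3]
After 5 (rotate_left(0, 3, k=3)): [9, 5, 4, 8, 1, 7, 6, 2, 0, 3]
After 6 (swap(3, 6)): [9, 5, 4, 6, 1, 7, 8, 2, 0, 3]
After 7 (swap(8, 2)): [9, 5, 0, 6, 1, 7, 8, 2, 4, 3]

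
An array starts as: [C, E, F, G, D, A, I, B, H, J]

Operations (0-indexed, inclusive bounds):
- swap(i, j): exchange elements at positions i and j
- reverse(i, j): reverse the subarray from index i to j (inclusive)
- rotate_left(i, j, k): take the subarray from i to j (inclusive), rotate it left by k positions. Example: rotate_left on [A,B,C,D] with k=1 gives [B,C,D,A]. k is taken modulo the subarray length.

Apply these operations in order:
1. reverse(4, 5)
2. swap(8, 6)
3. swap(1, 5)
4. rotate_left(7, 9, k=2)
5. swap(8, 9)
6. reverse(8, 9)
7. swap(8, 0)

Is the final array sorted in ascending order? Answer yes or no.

After 1 (reverse(4, 5)): [C, E, F, G, A, D, I, B, H, J]
After 2 (swap(8, 6)): [C, E, F, G, A, D, H, B, I, J]
After 3 (swap(1, 5)): [C, D, F, G, A, E, H, B, I, J]
After 4 (rotate_left(7, 9, k=2)): [C, D, F, G, A, E, H, J, B, I]
After 5 (swap(8, 9)): [C, D, F, G, A, E, H, J, I, B]
After 6 (reverse(8, 9)): [C, D, F, G, A, E, H, J, B, I]
After 7 (swap(8, 0)): [B, D, F, G, A, E, H, J, C, I]

Answer: no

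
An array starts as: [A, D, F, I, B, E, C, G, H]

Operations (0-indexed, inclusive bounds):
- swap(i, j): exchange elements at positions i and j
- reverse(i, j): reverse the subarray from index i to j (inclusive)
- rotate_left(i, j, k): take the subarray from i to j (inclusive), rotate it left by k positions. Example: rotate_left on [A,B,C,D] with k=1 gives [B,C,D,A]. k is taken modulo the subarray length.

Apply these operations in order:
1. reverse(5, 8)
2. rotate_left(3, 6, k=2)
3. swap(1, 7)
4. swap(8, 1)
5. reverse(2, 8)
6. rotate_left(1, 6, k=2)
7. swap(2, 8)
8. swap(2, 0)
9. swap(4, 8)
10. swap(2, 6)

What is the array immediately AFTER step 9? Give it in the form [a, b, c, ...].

Answer: [F, D, A, I, B, E, C, H, G]

Derivation:
After 1 (reverse(5, 8)): [A, D, F, I, B, H, G, C, E]
After 2 (rotate_left(3, 6, k=2)): [A, D, F, H, G, I, B, C, E]
After 3 (swap(1, 7)): [A, C, F, H, G, I, B, D, E]
After 4 (swap(8, 1)): [A, E, F, H, G, I, B, D, C]
After 5 (reverse(2, 8)): [A, E, C, D, B, I, G, H, F]
After 6 (rotate_left(1, 6, k=2)): [A, D, B, I, G, E, C, H, F]
After 7 (swap(2, 8)): [A, D, F, I, G, E, C, H, B]
After 8 (swap(2, 0)): [F, D, A, I, G, E, C, H, B]
After 9 (swap(4, 8)): [F, D, A, I, B, E, C, H, G]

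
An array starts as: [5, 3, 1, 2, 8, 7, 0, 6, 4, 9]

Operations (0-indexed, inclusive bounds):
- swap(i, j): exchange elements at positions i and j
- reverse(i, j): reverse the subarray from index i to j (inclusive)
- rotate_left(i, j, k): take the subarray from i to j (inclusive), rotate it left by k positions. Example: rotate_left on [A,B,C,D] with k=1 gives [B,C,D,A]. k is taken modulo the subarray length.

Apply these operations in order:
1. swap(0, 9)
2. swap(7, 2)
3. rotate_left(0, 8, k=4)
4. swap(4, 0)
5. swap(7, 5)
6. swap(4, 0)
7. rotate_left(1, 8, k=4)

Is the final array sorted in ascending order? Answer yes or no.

Answer: no

Derivation:
After 1 (swap(0, 9)): [9, 3, 1, 2, 8, 7, 0, 6, 4, 5]
After 2 (swap(7, 2)): [9, 3, 6, 2, 8, 7, 0, 1, 4, 5]
After 3 (rotate_left(0, 8, k=4)): [8, 7, 0, 1, 4, 9, 3, 6, 2, 5]
After 4 (swap(4, 0)): [4, 7, 0, 1, 8, 9, 3, 6, 2, 5]
After 5 (swap(7, 5)): [4, 7, 0, 1, 8, 6, 3, 9, 2, 5]
After 6 (swap(4, 0)): [8, 7, 0, 1, 4, 6, 3, 9, 2, 5]
After 7 (rotate_left(1, 8, k=4)): [8, 6, 3, 9, 2, 7, 0, 1, 4, 5]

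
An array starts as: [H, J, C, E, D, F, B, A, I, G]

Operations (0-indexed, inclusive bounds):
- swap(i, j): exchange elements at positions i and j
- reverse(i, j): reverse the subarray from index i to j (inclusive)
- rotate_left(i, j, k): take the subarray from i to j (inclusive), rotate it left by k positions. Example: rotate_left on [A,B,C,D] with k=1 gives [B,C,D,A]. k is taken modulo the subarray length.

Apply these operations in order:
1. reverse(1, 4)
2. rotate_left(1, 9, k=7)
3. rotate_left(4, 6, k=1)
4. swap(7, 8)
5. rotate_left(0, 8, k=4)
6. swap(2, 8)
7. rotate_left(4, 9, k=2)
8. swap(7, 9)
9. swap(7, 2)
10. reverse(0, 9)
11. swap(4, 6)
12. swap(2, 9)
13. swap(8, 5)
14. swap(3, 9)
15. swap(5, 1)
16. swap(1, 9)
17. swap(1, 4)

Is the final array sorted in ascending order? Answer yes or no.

After 1 (reverse(1, 4)): [H, D, E, C, J, F, B, A, I, G]
After 2 (rotate_left(1, 9, k=7)): [H, I, G, D, E, C, J, F, B, A]
After 3 (rotate_left(4, 6, k=1)): [H, I, G, D, C, J, E, F, B, A]
After 4 (swap(7, 8)): [H, I, G, D, C, J, E, B, F, A]
After 5 (rotate_left(0, 8, k=4)): [C, J, E, B, F, H, I, G, D, A]
After 6 (swap(2, 8)): [C, J, D, B, F, H, I, G, E, A]
After 7 (rotate_left(4, 9, k=2)): [C, J, D, B, I, G, E, A, F, H]
After 8 (swap(7, 9)): [C, J, D, B, I, G, E, H, F, A]
After 9 (swap(7, 2)): [C, J, H, B, I, G, E, D, F, A]
After 10 (reverse(0, 9)): [A, F, D, E, G, I, B, H, J, C]
After 11 (swap(4, 6)): [A, F, D, E, B, I, G, H, J, C]
After 12 (swap(2, 9)): [A, F, C, E, B, I, G, H, J, D]
After 13 (swap(8, 5)): [A, F, C, E, B, J, G, H, I, D]
After 14 (swap(3, 9)): [A, F, C, D, B, J, G, H, I, E]
After 15 (swap(5, 1)): [A, J, C, D, B, F, G, H, I, E]
After 16 (swap(1, 9)): [A, E, C, D, B, F, G, H, I, J]
After 17 (swap(1, 4)): [A, B, C, D, E, F, G, H, I, J]

Answer: yes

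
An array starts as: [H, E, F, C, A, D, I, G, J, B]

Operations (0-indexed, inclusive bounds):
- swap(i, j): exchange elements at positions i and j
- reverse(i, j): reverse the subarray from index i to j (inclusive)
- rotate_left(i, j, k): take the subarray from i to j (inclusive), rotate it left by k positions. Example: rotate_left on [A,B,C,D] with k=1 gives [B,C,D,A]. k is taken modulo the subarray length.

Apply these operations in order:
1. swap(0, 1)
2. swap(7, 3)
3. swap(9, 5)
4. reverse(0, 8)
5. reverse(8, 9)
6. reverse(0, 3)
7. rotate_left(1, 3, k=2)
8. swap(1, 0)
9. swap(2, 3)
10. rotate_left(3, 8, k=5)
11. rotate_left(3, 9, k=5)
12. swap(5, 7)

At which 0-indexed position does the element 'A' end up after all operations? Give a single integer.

After 1 (swap(0, 1)): [E, H, F, C, A, D, I, G, J, B]
After 2 (swap(7, 3)): [E, H, F, G, A, D, I, C, J, B]
After 3 (swap(9, 5)): [E, H, F, G, A, B, I, C, J, D]
After 4 (reverse(0, 8)): [J, C, I, B, A, G, F, H, E, D]
After 5 (reverse(8, 9)): [J, C, I, B, A, G, F, H, D, E]
After 6 (reverse(0, 3)): [B, I, C, J, A, G, F, H, D, E]
After 7 (rotate_left(1, 3, k=2)): [B, J, I, C, A, G, F, H, D, E]
After 8 (swap(1, 0)): [J, B, I, C, A, G, F, H, D, E]
After 9 (swap(2, 3)): [J, B, C, I, A, G, F, H, D, E]
After 10 (rotate_left(3, 8, k=5)): [J, B, C, D, I, A, G, F, H, E]
After 11 (rotate_left(3, 9, k=5)): [J, B, C, H, E, D, I, A, G, F]
After 12 (swap(5, 7)): [J, B, C, H, E, A, I, D, G, F]

Answer: 5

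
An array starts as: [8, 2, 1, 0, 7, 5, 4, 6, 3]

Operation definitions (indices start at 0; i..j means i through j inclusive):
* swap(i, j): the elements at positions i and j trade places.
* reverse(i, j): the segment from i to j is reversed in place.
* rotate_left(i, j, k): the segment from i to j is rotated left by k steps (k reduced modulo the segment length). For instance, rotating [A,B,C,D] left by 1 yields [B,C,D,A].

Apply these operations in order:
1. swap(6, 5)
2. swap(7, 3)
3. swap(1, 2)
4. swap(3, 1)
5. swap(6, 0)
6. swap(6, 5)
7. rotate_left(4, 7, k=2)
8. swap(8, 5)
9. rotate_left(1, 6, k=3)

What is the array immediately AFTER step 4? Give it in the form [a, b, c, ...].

Answer: [8, 6, 2, 1, 7, 4, 5, 0, 3]

Derivation:
After 1 (swap(6, 5)): [8, 2, 1, 0, 7, 4, 5, 6, 3]
After 2 (swap(7, 3)): [8, 2, 1, 6, 7, 4, 5, 0, 3]
After 3 (swap(1, 2)): [8, 1, 2, 6, 7, 4, 5, 0, 3]
After 4 (swap(3, 1)): [8, 6, 2, 1, 7, 4, 5, 0, 3]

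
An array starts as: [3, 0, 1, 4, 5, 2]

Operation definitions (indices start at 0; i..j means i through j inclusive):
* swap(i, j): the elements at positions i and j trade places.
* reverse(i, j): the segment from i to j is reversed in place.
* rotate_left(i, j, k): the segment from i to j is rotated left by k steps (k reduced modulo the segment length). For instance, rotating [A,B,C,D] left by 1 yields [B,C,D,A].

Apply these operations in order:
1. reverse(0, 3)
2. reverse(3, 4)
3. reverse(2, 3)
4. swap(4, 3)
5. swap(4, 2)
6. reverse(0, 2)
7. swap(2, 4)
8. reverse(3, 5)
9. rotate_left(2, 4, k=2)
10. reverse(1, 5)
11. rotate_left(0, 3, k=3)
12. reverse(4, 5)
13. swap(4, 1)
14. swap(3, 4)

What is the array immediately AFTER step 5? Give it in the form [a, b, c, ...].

Answer: [4, 1, 0, 3, 5, 2]

Derivation:
After 1 (reverse(0, 3)): [4, 1, 0, 3, 5, 2]
After 2 (reverse(3, 4)): [4, 1, 0, 5, 3, 2]
After 3 (reverse(2, 3)): [4, 1, 5, 0, 3, 2]
After 4 (swap(4, 3)): [4, 1, 5, 3, 0, 2]
After 5 (swap(4, 2)): [4, 1, 0, 3, 5, 2]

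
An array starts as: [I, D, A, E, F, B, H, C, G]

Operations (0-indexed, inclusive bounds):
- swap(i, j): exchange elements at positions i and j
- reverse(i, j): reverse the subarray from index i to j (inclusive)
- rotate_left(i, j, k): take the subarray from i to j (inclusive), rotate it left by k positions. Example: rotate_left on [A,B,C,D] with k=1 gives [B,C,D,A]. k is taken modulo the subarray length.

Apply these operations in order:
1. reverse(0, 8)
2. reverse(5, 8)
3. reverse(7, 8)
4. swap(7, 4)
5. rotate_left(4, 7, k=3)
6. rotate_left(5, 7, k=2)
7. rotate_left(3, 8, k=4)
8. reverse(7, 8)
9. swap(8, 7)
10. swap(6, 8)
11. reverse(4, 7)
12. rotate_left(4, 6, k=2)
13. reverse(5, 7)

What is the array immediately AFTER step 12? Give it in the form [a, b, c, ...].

After 1 (reverse(0, 8)): [G, C, H, B, F, E, A, D, I]
After 2 (reverse(5, 8)): [G, C, H, B, F, I, D, A, E]
After 3 (reverse(7, 8)): [G, C, H, B, F, I, D, E, A]
After 4 (swap(7, 4)): [G, C, H, B, E, I, D, F, A]
After 5 (rotate_left(4, 7, k=3)): [G, C, H, B, F, E, I, D, A]
After 6 (rotate_left(5, 7, k=2)): [G, C, H, B, F, D, E, I, A]
After 7 (rotate_left(3, 8, k=4)): [G, C, H, I, A, B, F, D, E]
After 8 (reverse(7, 8)): [G, C, H, I, A, B, F, E, D]
After 9 (swap(8, 7)): [G, C, H, I, A, B, F, D, E]
After 10 (swap(6, 8)): [G, C, H, I, A, B, E, D, F]
After 11 (reverse(4, 7)): [G, C, H, I, D, E, B, A, F]
After 12 (rotate_left(4, 6, k=2)): [G, C, H, I, B, D, E, A, F]

Answer: [G, C, H, I, B, D, E, A, F]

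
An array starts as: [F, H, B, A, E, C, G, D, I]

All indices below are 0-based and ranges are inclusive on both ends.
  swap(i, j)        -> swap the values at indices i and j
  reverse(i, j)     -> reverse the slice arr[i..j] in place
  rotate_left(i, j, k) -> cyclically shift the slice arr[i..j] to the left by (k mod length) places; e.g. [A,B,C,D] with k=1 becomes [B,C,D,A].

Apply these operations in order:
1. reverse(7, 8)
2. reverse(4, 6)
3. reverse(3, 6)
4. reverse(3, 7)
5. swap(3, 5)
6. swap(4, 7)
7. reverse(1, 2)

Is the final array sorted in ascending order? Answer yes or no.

Answer: no

Derivation:
After 1 (reverse(7, 8)): [F, H, B, A, E, C, G, I, D]
After 2 (reverse(4, 6)): [F, H, B, A, G, C, E, I, D]
After 3 (reverse(3, 6)): [F, H, B, E, C, G, A, I, D]
After 4 (reverse(3, 7)): [F, H, B, I, A, G, C, E, D]
After 5 (swap(3, 5)): [F, H, B, G, A, I, C, E, D]
After 6 (swap(4, 7)): [F, H, B, G, E, I, C, A, D]
After 7 (reverse(1, 2)): [F, B, H, G, E, I, C, A, D]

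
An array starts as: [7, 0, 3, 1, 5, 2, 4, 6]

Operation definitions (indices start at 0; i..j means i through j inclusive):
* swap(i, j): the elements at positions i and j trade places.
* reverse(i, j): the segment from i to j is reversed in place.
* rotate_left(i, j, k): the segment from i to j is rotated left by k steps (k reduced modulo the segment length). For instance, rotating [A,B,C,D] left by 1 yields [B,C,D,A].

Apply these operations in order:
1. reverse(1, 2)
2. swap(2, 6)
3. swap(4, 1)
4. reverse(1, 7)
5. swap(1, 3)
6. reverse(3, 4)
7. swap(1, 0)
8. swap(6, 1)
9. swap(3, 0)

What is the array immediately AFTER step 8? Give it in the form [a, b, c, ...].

Answer: [2, 4, 0, 3, 6, 1, 7, 5]

Derivation:
After 1 (reverse(1, 2)): [7, 3, 0, 1, 5, 2, 4, 6]
After 2 (swap(2, 6)): [7, 3, 4, 1, 5, 2, 0, 6]
After 3 (swap(4, 1)): [7, 5, 4, 1, 3, 2, 0, 6]
After 4 (reverse(1, 7)): [7, 6, 0, 2, 3, 1, 4, 5]
After 5 (swap(1, 3)): [7, 2, 0, 6, 3, 1, 4, 5]
After 6 (reverse(3, 4)): [7, 2, 0, 3, 6, 1, 4, 5]
After 7 (swap(1, 0)): [2, 7, 0, 3, 6, 1, 4, 5]
After 8 (swap(6, 1)): [2, 4, 0, 3, 6, 1, 7, 5]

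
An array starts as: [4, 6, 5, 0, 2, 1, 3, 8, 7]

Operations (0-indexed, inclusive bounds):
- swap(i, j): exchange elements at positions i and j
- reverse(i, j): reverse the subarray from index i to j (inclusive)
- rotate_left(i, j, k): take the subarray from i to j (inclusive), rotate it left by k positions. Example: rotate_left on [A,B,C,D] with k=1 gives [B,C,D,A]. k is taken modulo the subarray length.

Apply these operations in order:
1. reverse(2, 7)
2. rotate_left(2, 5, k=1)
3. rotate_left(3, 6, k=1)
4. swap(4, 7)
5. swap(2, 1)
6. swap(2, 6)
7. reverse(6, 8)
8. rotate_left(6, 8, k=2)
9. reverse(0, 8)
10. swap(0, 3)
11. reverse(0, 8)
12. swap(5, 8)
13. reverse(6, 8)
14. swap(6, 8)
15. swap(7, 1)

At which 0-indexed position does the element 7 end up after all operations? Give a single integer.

Answer: 1

Derivation:
After 1 (reverse(2, 7)): [4, 6, 8, 3, 1, 2, 0, 5, 7]
After 2 (rotate_left(2, 5, k=1)): [4, 6, 3, 1, 2, 8, 0, 5, 7]
After 3 (rotate_left(3, 6, k=1)): [4, 6, 3, 2, 8, 0, 1, 5, 7]
After 4 (swap(4, 7)): [4, 6, 3, 2, 5, 0, 1, 8, 7]
After 5 (swap(2, 1)): [4, 3, 6, 2, 5, 0, 1, 8, 7]
After 6 (swap(2, 6)): [4, 3, 1, 2, 5, 0, 6, 8, 7]
After 7 (reverse(6, 8)): [4, 3, 1, 2, 5, 0, 7, 8, 6]
After 8 (rotate_left(6, 8, k=2)): [4, 3, 1, 2, 5, 0, 6, 7, 8]
After 9 (reverse(0, 8)): [8, 7, 6, 0, 5, 2, 1, 3, 4]
After 10 (swap(0, 3)): [0, 7, 6, 8, 5, 2, 1, 3, 4]
After 11 (reverse(0, 8)): [4, 3, 1, 2, 5, 8, 6, 7, 0]
After 12 (swap(5, 8)): [4, 3, 1, 2, 5, 0, 6, 7, 8]
After 13 (reverse(6, 8)): [4, 3, 1, 2, 5, 0, 8, 7, 6]
After 14 (swap(6, 8)): [4, 3, 1, 2, 5, 0, 6, 7, 8]
After 15 (swap(7, 1)): [4, 7, 1, 2, 5, 0, 6, 3, 8]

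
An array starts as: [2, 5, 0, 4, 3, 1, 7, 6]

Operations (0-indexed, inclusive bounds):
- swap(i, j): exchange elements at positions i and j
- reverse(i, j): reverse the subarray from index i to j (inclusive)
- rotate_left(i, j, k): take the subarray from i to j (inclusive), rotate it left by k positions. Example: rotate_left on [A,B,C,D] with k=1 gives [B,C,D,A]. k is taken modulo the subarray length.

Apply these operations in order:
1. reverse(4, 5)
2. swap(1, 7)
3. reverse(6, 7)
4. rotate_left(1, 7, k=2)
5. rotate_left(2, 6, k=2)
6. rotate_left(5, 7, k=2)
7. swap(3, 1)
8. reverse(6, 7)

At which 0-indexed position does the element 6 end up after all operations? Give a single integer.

After 1 (reverse(4, 5)): [2, 5, 0, 4, 1, 3, 7, 6]
After 2 (swap(1, 7)): [2, 6, 0, 4, 1, 3, 7, 5]
After 3 (reverse(6, 7)): [2, 6, 0, 4, 1, 3, 5, 7]
After 4 (rotate_left(1, 7, k=2)): [2, 4, 1, 3, 5, 7, 6, 0]
After 5 (rotate_left(2, 6, k=2)): [2, 4, 5, 7, 6, 1, 3, 0]
After 6 (rotate_left(5, 7, k=2)): [2, 4, 5, 7, 6, 0, 1, 3]
After 7 (swap(3, 1)): [2, 7, 5, 4, 6, 0, 1, 3]
After 8 (reverse(6, 7)): [2, 7, 5, 4, 6, 0, 3, 1]

Answer: 4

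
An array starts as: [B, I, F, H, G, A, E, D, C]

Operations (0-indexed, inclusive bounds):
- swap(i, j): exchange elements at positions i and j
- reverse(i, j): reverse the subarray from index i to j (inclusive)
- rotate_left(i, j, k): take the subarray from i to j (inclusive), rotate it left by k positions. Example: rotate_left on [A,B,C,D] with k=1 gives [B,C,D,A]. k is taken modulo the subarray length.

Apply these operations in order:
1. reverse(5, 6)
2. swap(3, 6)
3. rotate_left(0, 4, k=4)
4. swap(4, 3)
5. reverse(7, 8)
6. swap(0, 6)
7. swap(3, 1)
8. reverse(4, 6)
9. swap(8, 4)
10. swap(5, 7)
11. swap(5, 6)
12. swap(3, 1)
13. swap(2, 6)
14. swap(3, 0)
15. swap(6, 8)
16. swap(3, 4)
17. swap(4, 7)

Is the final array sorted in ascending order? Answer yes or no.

Answer: yes

Derivation:
After 1 (reverse(5, 6)): [B, I, F, H, G, E, A, D, C]
After 2 (swap(3, 6)): [B, I, F, A, G, E, H, D, C]
After 3 (rotate_left(0, 4, k=4)): [G, B, I, F, A, E, H, D, C]
After 4 (swap(4, 3)): [G, B, I, A, F, E, H, D, C]
After 5 (reverse(7, 8)): [G, B, I, A, F, E, H, C, D]
After 6 (swap(0, 6)): [H, B, I, A, F, E, G, C, D]
After 7 (swap(3, 1)): [H, A, I, B, F, E, G, C, D]
After 8 (reverse(4, 6)): [H, A, I, B, G, E, F, C, D]
After 9 (swap(8, 4)): [H, A, I, B, D, E, F, C, G]
After 10 (swap(5, 7)): [H, A, I, B, D, C, F, E, G]
After 11 (swap(5, 6)): [H, A, I, B, D, F, C, E, G]
After 12 (swap(3, 1)): [H, B, I, A, D, F, C, E, G]
After 13 (swap(2, 6)): [H, B, C, A, D, F, I, E, G]
After 14 (swap(3, 0)): [A, B, C, H, D, F, I, E, G]
After 15 (swap(6, 8)): [A, B, C, H, D, F, G, E, I]
After 16 (swap(3, 4)): [A, B, C, D, H, F, G, E, I]
After 17 (swap(4, 7)): [A, B, C, D, E, F, G, H, I]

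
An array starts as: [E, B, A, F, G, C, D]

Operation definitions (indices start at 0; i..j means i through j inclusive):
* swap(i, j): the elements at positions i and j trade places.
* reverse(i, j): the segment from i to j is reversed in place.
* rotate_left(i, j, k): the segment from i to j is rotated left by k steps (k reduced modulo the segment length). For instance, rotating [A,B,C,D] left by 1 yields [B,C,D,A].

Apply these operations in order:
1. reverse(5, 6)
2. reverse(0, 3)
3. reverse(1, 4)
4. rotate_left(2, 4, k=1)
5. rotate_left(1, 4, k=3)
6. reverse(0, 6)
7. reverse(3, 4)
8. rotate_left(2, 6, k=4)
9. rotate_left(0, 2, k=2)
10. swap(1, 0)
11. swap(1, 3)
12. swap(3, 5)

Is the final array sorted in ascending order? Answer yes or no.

After 1 (reverse(5, 6)): [E, B, A, F, G, D, C]
After 2 (reverse(0, 3)): [F, A, B, E, G, D, C]
After 3 (reverse(1, 4)): [F, G, E, B, A, D, C]
After 4 (rotate_left(2, 4, k=1)): [F, G, B, A, E, D, C]
After 5 (rotate_left(1, 4, k=3)): [F, E, G, B, A, D, C]
After 6 (reverse(0, 6)): [C, D, A, B, G, E, F]
After 7 (reverse(3, 4)): [C, D, A, G, B, E, F]
After 8 (rotate_left(2, 6, k=4)): [C, D, F, A, G, B, E]
After 9 (rotate_left(0, 2, k=2)): [F, C, D, A, G, B, E]
After 10 (swap(1, 0)): [C, F, D, A, G, B, E]
After 11 (swap(1, 3)): [C, A, D, F, G, B, E]
After 12 (swap(3, 5)): [C, A, D, B, G, F, E]

Answer: no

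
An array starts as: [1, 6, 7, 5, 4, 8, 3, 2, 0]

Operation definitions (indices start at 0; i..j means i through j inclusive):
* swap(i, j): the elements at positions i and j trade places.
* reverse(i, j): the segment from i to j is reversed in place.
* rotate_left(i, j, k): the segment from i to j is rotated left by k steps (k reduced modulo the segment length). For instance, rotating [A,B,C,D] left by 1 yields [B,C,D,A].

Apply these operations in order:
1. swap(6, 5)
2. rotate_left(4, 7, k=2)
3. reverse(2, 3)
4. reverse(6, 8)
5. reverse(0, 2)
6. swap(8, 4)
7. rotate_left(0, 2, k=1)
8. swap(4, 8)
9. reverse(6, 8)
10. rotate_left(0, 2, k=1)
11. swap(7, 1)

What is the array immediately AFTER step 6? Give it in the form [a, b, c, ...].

Answer: [5, 6, 1, 7, 4, 2, 0, 3, 8]

Derivation:
After 1 (swap(6, 5)): [1, 6, 7, 5, 4, 3, 8, 2, 0]
After 2 (rotate_left(4, 7, k=2)): [1, 6, 7, 5, 8, 2, 4, 3, 0]
After 3 (reverse(2, 3)): [1, 6, 5, 7, 8, 2, 4, 3, 0]
After 4 (reverse(6, 8)): [1, 6, 5, 7, 8, 2, 0, 3, 4]
After 5 (reverse(0, 2)): [5, 6, 1, 7, 8, 2, 0, 3, 4]
After 6 (swap(8, 4)): [5, 6, 1, 7, 4, 2, 0, 3, 8]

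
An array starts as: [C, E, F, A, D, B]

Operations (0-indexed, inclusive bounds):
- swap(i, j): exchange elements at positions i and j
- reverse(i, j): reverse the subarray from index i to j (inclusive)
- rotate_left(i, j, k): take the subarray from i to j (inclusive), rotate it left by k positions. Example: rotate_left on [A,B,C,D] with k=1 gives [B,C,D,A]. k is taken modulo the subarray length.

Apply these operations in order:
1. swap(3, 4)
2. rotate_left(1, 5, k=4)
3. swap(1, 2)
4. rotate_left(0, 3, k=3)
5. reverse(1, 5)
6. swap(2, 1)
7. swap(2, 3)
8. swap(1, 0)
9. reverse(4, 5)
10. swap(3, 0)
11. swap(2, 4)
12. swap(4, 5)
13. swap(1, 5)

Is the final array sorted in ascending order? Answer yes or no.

Answer: yes

Derivation:
After 1 (swap(3, 4)): [C, E, F, D, A, B]
After 2 (rotate_left(1, 5, k=4)): [C, B, E, F, D, A]
After 3 (swap(1, 2)): [C, E, B, F, D, A]
After 4 (rotate_left(0, 3, k=3)): [F, C, E, B, D, A]
After 5 (reverse(1, 5)): [F, A, D, B, E, C]
After 6 (swap(2, 1)): [F, D, A, B, E, C]
After 7 (swap(2, 3)): [F, D, B, A, E, C]
After 8 (swap(1, 0)): [D, F, B, A, E, C]
After 9 (reverse(4, 5)): [D, F, B, A, C, E]
After 10 (swap(3, 0)): [A, F, B, D, C, E]
After 11 (swap(2, 4)): [A, F, C, D, B, E]
After 12 (swap(4, 5)): [A, F, C, D, E, B]
After 13 (swap(1, 5)): [A, B, C, D, E, F]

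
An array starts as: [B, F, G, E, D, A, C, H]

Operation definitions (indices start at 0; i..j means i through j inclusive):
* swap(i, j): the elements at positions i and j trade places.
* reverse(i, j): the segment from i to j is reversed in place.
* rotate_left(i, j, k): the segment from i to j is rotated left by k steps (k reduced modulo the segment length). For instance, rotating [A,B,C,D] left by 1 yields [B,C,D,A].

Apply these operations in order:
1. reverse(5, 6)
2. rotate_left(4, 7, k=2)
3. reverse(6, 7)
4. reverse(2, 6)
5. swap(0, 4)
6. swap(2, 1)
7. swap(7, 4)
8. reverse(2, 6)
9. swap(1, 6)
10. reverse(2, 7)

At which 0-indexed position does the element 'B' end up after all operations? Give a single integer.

Answer: 2

Derivation:
After 1 (reverse(5, 6)): [B, F, G, E, D, C, A, H]
After 2 (rotate_left(4, 7, k=2)): [B, F, G, E, A, H, D, C]
After 3 (reverse(6, 7)): [B, F, G, E, A, H, C, D]
After 4 (reverse(2, 6)): [B, F, C, H, A, E, G, D]
After 5 (swap(0, 4)): [A, F, C, H, B, E, G, D]
After 6 (swap(2, 1)): [A, C, F, H, B, E, G, D]
After 7 (swap(7, 4)): [A, C, F, H, D, E, G, B]
After 8 (reverse(2, 6)): [A, C, G, E, D, H, F, B]
After 9 (swap(1, 6)): [A, F, G, E, D, H, C, B]
After 10 (reverse(2, 7)): [A, F, B, C, H, D, E, G]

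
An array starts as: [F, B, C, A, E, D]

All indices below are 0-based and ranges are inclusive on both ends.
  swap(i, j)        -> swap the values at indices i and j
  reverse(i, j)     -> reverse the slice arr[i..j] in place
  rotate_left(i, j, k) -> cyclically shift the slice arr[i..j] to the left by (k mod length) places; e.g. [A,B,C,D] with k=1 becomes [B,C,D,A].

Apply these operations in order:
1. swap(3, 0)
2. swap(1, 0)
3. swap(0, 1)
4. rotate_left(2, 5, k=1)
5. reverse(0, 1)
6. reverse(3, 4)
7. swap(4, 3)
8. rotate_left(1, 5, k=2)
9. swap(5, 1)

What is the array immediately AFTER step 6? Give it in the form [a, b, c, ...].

Answer: [B, A, F, D, E, C]

Derivation:
After 1 (swap(3, 0)): [A, B, C, F, E, D]
After 2 (swap(1, 0)): [B, A, C, F, E, D]
After 3 (swap(0, 1)): [A, B, C, F, E, D]
After 4 (rotate_left(2, 5, k=1)): [A, B, F, E, D, C]
After 5 (reverse(0, 1)): [B, A, F, E, D, C]
After 6 (reverse(3, 4)): [B, A, F, D, E, C]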